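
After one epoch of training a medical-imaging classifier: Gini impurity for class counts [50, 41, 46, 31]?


Probabilities: [50/168, 41/168, 46/168, 31/168] ≈ [0.2976, 0.244, 0.2738, 0.1845]
Σpᵢ² = (2500 + 1681 + 2116 + 961)/168² = 7258/28224
Gini = 1 - Σpᵢ² = 1 - 7258/28224 = 0.7428

0.7428


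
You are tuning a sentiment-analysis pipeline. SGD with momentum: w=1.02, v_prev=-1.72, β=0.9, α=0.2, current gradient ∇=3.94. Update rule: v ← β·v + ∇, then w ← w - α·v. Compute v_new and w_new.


v_new = 0.9·-1.72 + 3.94 = -1.548 + 3.94 = 2.392
w_new = 1.02 - 0.2·2.392 = 1.02 - 0.4784 = 0.5416

v_new=2.392, w_new=0.5416


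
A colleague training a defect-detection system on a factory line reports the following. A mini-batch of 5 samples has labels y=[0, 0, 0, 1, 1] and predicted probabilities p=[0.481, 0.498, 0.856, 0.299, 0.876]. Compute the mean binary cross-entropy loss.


L[0] = -ln(1-0.481) = -ln(0.519) = 0.6559
L[1] = -ln(1-0.498) = -ln(0.502) = 0.6892
L[2] = -ln(1-0.856) = -ln(0.144) = 1.9379
L[3] = -ln(0.299) = 1.2073
L[4] = -ln(0.876) = 0.1324
mean = (0.6559 + 0.6892 + 1.9379 + 1.2073 + 0.1324)/5 = 0.9245

0.9245


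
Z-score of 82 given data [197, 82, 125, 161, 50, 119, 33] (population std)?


μ = 109.5714, σ = 54.4947
z = (82 - 109.5714)/54.4947 = -0.5059

-0.5059


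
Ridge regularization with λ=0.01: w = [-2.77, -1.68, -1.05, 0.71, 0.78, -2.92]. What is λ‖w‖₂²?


‖w‖₂² = (-2.77)² + (-1.68)² + (-1.05)² + (0.71)² + (0.78)² + (-2.92)²
     = 7.6729 + 2.8224 + 1.1025 + 0.5041 + 0.6084 + 8.5264
     = 21.2367
λ·‖w‖₂² = 0.01·21.2367 = 0.212367

0.212367


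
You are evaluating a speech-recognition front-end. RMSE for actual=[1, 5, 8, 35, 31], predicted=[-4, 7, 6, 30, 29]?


MSE = 62/5 = 12.4
RMSE = √(62/5) = 3.5214

3.5214


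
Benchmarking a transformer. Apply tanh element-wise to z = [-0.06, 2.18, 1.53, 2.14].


tanh(-0.06) = -0.0599
tanh(2.18) = 0.9748
tanh(1.53) = 0.9104
tanh(2.14) = 0.9727
result = [-0.0599, 0.9748, 0.9104, 0.9727]

[-0.0599, 0.9748, 0.9104, 0.9727]


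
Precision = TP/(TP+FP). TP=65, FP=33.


Precision = TP/(TP+FP)
= 65/(65+33)
= 65/98 = 66.33%

66.33%


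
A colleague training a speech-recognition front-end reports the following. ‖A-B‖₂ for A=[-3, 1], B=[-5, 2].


d = √((-3+ 5)² + (1-2)²)
  = √(4 + 1)
  = √5 = 2.2361

2.2361


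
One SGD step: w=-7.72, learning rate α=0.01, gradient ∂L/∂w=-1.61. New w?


w_new = w - α·∇
= -7.72 - 0.01·-1.61
= -7.72 + 0.0161
= -7.7039

-7.7039


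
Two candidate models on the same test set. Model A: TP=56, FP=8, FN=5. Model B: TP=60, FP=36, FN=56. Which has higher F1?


Model A: P=56/64=0.875, R=56/61=0.918, F1=2PR/(P+R)=2TP/(2TP+FP+FN)=112/125=0.896
Model B: P=60/96=0.625, R=60/116=0.5172, F1=2PR/(P+R)=2TP/(2TP+FP+FN)=120/212=0.566
0.896 > 0.566 → Model A

Model A


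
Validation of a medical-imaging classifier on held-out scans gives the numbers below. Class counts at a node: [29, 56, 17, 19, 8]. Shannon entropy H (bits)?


Probabilities: [29/129, 56/129, 17/129, 19/129, 8/129] ≈ [0.2248, 0.4341, 0.1318, 0.1473, 0.062]
H = -((29/129)·log₂(29/129) + (56/129)·log₂(56/129) + (17/129)·log₂(17/129) + (19/129)·log₂(19/129) + (8/129)·log₂(8/129))
  = 2.0477 bits

2.0477 bits


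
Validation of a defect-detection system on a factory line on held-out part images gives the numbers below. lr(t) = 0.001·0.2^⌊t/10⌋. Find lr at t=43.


n_drops = ⌊43/10⌋ = 4
lr = 0.001·0.2^4 = 0.001·0.0016 = 0.0000016

0.0000016


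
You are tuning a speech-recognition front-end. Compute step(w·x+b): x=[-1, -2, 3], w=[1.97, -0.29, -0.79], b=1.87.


z = (-1)·(1.97) + (-2)·(-0.29) + (3)·(-0.79) + 1.87
  = -1.89
step(z) = 0 (z<0)

0


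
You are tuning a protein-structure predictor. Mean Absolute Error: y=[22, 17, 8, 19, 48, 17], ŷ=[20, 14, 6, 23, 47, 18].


Absolute errors: |22-20|=2, |17-14|=3, |8-6|=2, |19-23|=4, |48-47|=1, |17-18|=1
Sum = 13
MAE = 13/6 = 13/6

13/6


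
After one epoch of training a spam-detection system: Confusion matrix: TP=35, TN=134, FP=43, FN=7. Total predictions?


Total = TP + TN + FP + FN
= 35 + 134 + 43 + 7
= 219
(Predicted positive: 78, predicted negative: 141)

219


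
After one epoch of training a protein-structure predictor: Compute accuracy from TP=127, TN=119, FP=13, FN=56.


Accuracy = (TP+TN)/(TP+TN+FP+FN)
= (127+119)/(315)
= 246/315 = 78.1%

78.1%


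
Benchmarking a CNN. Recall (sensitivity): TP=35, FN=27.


Recall = TP/(TP+FN)
= 35/(35+27)
= 35/62 = 56.45%

56.45%


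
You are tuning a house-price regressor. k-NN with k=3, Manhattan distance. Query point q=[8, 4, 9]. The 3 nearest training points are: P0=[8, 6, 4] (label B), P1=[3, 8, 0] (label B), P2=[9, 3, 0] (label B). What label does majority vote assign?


d(q,P0) = 7  (label B)
d(q,P1) = 18  (label B)
d(q,P2) = 11  (label B)
Votes: A=0, B=3
Majority → B

B


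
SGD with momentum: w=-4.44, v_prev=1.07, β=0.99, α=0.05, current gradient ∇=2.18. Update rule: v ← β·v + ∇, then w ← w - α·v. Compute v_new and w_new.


v_new = 0.99·1.07 + 2.18 = 1.0593 + 2.18 = 3.2393
w_new = -4.44 - 0.05·3.2393 = -4.44 - 0.161965 = -4.601965

v_new=3.2393, w_new=-4.601965


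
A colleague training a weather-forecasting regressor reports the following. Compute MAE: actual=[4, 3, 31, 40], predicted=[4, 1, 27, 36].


Absolute errors: |4-4|=0, |3-1|=2, |31-27|=4, |40-36|=4
Sum = 10
MAE = 10/4 = 5/2

5/2


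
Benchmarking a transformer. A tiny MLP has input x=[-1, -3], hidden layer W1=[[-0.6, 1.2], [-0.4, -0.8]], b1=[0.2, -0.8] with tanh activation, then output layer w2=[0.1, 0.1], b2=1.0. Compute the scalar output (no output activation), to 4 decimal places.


z1[0] = (-0.6)·(-1) + (1.2)·(-3) + 0.2 = -2.8
z1[1] = (-0.4)·(-1) + (-0.8)·(-3) - 0.8 = 2.0
h = tanh(z1) = [-0.9926, 0.964]
output = (0.1)·(-0.9926) + (0.1)·(0.964) + 1.0 = 0.9971

0.9971


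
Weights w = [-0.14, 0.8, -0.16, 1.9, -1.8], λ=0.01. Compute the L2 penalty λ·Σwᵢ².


‖w‖₂² = (-0.14)² + (0.8)² + (-0.16)² + (1.9)² + (-1.8)²
     = 0.0196 + 0.64 + 0.0256 + 3.61 + 3.24
     = 7.5352
λ·‖w‖₂² = 0.01·7.5352 = 0.075352

0.075352


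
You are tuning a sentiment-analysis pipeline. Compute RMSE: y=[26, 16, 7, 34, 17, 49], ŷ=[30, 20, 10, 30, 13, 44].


MSE = 98/6 = 16.3333
RMSE = √(98/6) = 4.0415

4.0415


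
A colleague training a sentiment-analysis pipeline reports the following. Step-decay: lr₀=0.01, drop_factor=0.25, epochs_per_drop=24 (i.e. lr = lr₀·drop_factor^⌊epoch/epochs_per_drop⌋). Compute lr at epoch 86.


n_drops = ⌊86/24⌋ = 3
lr = 0.01·0.25^3 = 0.01·0.015625 = 0.00015625

0.00015625


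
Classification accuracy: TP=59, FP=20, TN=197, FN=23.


Accuracy = (TP+TN)/(TP+TN+FP+FN)
= (59+197)/(299)
= 256/299 = 85.62%

85.62%


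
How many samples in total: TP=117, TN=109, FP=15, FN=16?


Total = TP + TN + FP + FN
= 117 + 109 + 15 + 16
= 257
(Predicted positive: 132, predicted negative: 125)

257


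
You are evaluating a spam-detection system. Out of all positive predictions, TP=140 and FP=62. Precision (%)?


Precision = TP/(TP+FP)
= 140/(140+62)
= 140/202 = 69.31%

69.31%


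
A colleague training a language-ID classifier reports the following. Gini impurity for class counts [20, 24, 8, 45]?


Probabilities: [20/97, 24/97, 8/97, 45/97] ≈ [0.2062, 0.2474, 0.0825, 0.4639]
Σpᵢ² = (400 + 576 + 64 + 2025)/97² = 3065/9409
Gini = 1 - Σpᵢ² = 1 - 3065/9409 = 0.6742

0.6742


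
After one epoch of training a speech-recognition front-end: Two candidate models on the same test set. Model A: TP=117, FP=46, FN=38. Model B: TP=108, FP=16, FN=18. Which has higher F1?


Model A: P=117/163=0.7178, R=117/155=0.7548, F1=2PR/(P+R)=2TP/(2TP+FP+FN)=234/318=0.7358
Model B: P=108/124=0.871, R=108/126=0.8571, F1=2PR/(P+R)=2TP/(2TP+FP+FN)=216/250=0.864
0.7358 < 0.864 → Model B

Model B


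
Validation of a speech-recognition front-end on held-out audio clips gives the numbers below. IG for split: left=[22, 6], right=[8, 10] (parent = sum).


Parent = [30, 16], H_parent = 0.9321
H_left = 0.7496 (n=28), H_right = 0.9911 (n=18)
H_children = (28/46)·0.7496 + (18/46)·0.9911 = 0.8441
IG = 0.9321 - 0.8441 = 0.088

0.088


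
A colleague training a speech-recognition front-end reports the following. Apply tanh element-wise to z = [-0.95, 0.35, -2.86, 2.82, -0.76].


tanh(-0.95) = -0.7398
tanh(0.35) = 0.3364
tanh(-2.86) = -0.9935
tanh(2.82) = 0.9929
tanh(-0.76) = -0.6411
result = [-0.7398, 0.3364, -0.9935, 0.9929, -0.6411]

[-0.7398, 0.3364, -0.9935, 0.9929, -0.6411]


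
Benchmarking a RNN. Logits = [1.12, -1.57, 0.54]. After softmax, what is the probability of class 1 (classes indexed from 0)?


Exponentials: e^1.12=3.0649, e^-1.57=0.208, e^0.54=1.716
Sum = 4.9889
Softmax = [0.6143, 0.0417, 0.344]
p[1] = 0.208/4.9889 = 0.0417

0.0417


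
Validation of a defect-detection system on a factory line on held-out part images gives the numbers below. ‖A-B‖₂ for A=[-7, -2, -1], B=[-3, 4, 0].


d = √((-7+ 3)² + (-2-4)² + (-1-0)²)
  = √(16 + 36 + 1)
  = √53 = 7.2801

7.2801


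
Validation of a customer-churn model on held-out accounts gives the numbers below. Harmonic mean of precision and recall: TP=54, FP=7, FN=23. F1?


Precision = 54/61 = 0.8852
Recall = 54/77 = 0.7013
F1 = 2·P·R/(P+R) = 2·TP/(2·TP+FP+FN) = 108/(108+7+23) = 108/138 = 0.7826

0.7826


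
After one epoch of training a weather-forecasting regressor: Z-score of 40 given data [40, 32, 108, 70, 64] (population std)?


μ = 62.8, σ = 26.7013
z = (40 - 62.8)/26.7013 = -0.8539

-0.8539


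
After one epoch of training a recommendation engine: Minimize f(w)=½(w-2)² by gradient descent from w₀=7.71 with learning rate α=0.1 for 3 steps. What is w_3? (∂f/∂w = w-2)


step 1: grad = 7.71-2 = 5.71; w = 7.71 - 0.1·(5.71) = 7.139
step 2: grad = 7.139-2 = 5.139; w = 7.139 - 0.1·(5.139) = 6.6251
step 3: grad = 6.6251-2 = 4.6251; w = 6.6251 - 0.1·(4.6251) = 6.16259

6.16259


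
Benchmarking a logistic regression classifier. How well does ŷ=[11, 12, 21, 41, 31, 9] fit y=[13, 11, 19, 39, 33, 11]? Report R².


ȳ = 21
SS_res = Σ(y-ŷ)² = 21
SS_tot = Σ(y-ȳ)² = 736
R² = 1 - SS_res/SS_tot = 1 - 0.0285 = 0.9715

0.9715


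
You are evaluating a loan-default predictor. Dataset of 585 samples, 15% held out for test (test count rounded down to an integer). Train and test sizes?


Test = ⌊585·15/100⌋ = 87
Train = 585 - 87 = 498

Train: 498, Test: 87


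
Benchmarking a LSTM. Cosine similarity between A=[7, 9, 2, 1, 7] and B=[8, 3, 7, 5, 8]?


A·B = 7·8 + 9·3 + 2·7 + 1·5 + 7·8 = 158
‖A‖ = √184 = 13.5647, ‖B‖ = √211 = 14.5258
cos = 158/(√184·√211) = 158/√38824 = 0.8019

0.8019


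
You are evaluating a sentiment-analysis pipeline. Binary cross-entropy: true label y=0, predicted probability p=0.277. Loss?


BCE = -[y·ln(p) + (1-y)·ln(1-p)]
= -0 - 1·ln(1-0.277)
= -ln(0.723) = 0.3243

0.3243


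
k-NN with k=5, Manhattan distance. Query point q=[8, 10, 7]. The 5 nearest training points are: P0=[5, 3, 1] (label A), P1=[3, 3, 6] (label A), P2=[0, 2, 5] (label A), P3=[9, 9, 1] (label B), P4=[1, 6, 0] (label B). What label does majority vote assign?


d(q,P0) = 16  (label A)
d(q,P1) = 13  (label A)
d(q,P2) = 18  (label A)
d(q,P3) = 8  (label B)
d(q,P4) = 18  (label B)
Votes: A=3, B=2
Majority → A

A


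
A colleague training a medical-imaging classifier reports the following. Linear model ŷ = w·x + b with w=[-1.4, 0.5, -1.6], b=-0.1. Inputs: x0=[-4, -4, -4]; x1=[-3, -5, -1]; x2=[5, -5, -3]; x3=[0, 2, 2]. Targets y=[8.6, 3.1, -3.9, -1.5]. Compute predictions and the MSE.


ŷ0 = (-1.4)·(-4) + (0.5)·(-4) + (-1.6)·(-4) - 0.1 = 9.9
ŷ1 = (-1.4)·(-3) + (0.5)·(-5) + (-1.6)·(-1) - 0.1 = 3.2
ŷ2 = (-1.4)·(5) + (0.5)·(-5) + (-1.6)·(-3) - 0.1 = -4.8
ŷ3 = (-1.4)·(0) + (0.5)·(2) + (-1.6)·(2) - 0.1 = -2.3
errors² = [1.69, 0.01, 0.81, 0.64]
MSE = 3.1500/4 = 0.7875

0.7875


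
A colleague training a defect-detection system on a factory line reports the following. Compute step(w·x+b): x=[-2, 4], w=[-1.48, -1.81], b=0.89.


z = (-2)·(-1.48) + (4)·(-1.81) + 0.89
  = -3.39
step(z) = 0 (z<0)

0


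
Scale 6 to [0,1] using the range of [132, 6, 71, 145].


min=6, max=145
(6-6)/(145-6) = 0/139 = 0.0

0.0


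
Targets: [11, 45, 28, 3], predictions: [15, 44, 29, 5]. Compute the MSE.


Squared errors: (11-15)²=16, (45-44)²=1, (28-29)²=1, (3-5)²=4
Sum = 22
MSE = 22/4 = 11/2

11/2


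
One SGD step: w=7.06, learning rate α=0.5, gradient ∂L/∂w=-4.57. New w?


w_new = w - α·∇
= 7.06 - 0.5·-4.57
= 7.06 + 2.285
= 9.345

9.345


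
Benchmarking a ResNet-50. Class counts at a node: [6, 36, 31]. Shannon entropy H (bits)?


Probabilities: [6/73, 36/73, 31/73] ≈ [0.0822, 0.4932, 0.4247]
H = -((6/73)·log₂(6/73) + (36/73)·log₂(36/73) + (31/73)·log₂(31/73))
  = 1.324 bits

1.324 bits


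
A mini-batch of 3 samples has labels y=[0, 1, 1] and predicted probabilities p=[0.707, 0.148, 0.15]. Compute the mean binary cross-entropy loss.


L[0] = -ln(1-0.707) = -ln(0.293) = 1.2276
L[1] = -ln(0.148) = 1.9105
L[2] = -ln(0.15) = 1.8971
mean = (1.2276 + 1.9105 + 1.8971)/3 = 1.6784

1.6784


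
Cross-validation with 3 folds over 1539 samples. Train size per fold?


Fold size = 1539/3 = 513
Training per fold = 1539 - 513 = 1026

1026


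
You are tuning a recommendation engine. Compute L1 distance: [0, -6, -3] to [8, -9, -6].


d = |0-8| + |-6+ 9| + |-3+ 6|
  = 8 + 3 + 3
  = 14

14


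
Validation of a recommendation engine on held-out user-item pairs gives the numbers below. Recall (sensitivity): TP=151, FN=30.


Recall = TP/(TP+FN)
= 151/(151+30)
= 151/181 = 83.43%

83.43%


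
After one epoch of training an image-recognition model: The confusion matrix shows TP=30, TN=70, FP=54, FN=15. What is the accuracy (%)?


Accuracy = (TP+TN)/(TP+TN+FP+FN)
= (30+70)/(169)
= 100/169 = 59.17%

59.17%


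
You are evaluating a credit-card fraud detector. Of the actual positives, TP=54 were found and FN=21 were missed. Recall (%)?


Recall = TP/(TP+FN)
= 54/(54+21)
= 54/75 = 72.0%

72.0%


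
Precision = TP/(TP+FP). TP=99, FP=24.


Precision = TP/(TP+FP)
= 99/(99+24)
= 99/123 = 80.49%

80.49%


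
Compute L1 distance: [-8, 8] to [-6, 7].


d = |-8+ 6| + |8-7|
  = 2 + 1
  = 3

3


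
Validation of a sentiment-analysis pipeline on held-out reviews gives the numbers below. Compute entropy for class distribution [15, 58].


Probabilities: [15/73, 58/73] ≈ [0.2055, 0.7945]
H = -((15/73)·log₂(15/73) + (58/73)·log₂(58/73))
  = 0.7328 bits

0.7328 bits


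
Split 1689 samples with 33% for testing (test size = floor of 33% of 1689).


Test = ⌊1689·33/100⌋ = 557
Train = 1689 - 557 = 1132

Train: 1132, Test: 557


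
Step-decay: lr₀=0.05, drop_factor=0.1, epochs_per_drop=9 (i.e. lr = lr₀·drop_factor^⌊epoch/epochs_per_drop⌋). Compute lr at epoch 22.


n_drops = ⌊22/9⌋ = 2
lr = 0.05·0.1^2 = 0.05·0.01 = 0.0005

0.0005


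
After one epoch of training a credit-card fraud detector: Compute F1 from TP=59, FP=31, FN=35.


Precision = 59/90 = 0.6556
Recall = 59/94 = 0.6277
F1 = 2·P·R/(P+R) = 2·TP/(2·TP+FP+FN) = 118/(118+31+35) = 118/184 = 0.6413

0.6413


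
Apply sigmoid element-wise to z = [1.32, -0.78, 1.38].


σ(1.32) = 1/(1+e^-1.32) = 0.7892
σ(-0.78) = 1/(1+e^0.78) = 0.3143
σ(1.38) = 1/(1+e^-1.38) = 0.799
result = [0.7892, 0.3143, 0.799]

[0.7892, 0.3143, 0.799]


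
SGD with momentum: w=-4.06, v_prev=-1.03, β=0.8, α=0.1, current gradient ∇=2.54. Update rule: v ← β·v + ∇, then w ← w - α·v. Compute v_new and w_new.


v_new = 0.8·-1.03 + 2.54 = -0.824 + 2.54 = 1.716
w_new = -4.06 - 0.1·1.716 = -4.06 - 0.1716 = -4.2316

v_new=1.716, w_new=-4.2316


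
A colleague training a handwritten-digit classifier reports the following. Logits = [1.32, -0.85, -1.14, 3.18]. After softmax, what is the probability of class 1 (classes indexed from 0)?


Exponentials: e^1.32=3.7434, e^-0.85=0.4274, e^-1.14=0.3198, e^3.18=24.0468
Sum = 28.5374
Softmax = [0.1312, 0.015, 0.0112, 0.8426]
p[1] = 0.4274/28.5374 = 0.015

0.015


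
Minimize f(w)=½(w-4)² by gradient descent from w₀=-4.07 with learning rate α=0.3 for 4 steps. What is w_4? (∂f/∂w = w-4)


step 1: grad = -4.07-4 = -8.07; w = -4.07 - 0.3·(-8.07) = -1.649
step 2: grad = -1.649-4 = -5.649; w = -1.649 - 0.3·(-5.649) = 0.0457
step 3: grad = 0.0457-4 = -3.9543; w = 0.0457 - 0.3·(-3.9543) = 1.23199
step 4: grad = 1.23199-4 = -2.76801; w = 1.23199 - 0.3·(-2.76801) = 2.062393

2.062393


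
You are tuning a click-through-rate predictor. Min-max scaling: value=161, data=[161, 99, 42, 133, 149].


min=42, max=161
(161-42)/(161-42) = 119/119 = 1.0

1.0


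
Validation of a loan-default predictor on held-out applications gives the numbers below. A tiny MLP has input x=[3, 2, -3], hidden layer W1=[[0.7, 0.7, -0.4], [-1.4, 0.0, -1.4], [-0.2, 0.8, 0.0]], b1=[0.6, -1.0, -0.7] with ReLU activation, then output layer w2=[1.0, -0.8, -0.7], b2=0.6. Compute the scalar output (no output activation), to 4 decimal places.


z1[0] = (0.7)·(3) + (0.7)·(2) + (-0.4)·(-3) + 0.6 = 5.3
z1[1] = (-1.4)·(3) + (0.0)·(2) + (-1.4)·(-3) - 1.0 = -1.0
z1[2] = (-0.2)·(3) + (0.8)·(2) + (0.0)·(-3) - 0.7 = 0.3
h = ReLU(z1) = [5.3, 0.0, 0.3]
output = (1.0)·(5.3) + (-0.8)·(0.0) + (-0.7)·(0.3) + 0.6 = 5.69

5.69


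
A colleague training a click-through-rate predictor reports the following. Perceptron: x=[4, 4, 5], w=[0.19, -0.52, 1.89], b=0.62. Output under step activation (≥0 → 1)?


z = (4)·(0.19) + (4)·(-0.52) + (5)·(1.89) + 0.62
  = 8.75
step(z) = 1 (z≥0)

1


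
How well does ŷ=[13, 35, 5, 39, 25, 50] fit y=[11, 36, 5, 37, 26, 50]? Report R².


ȳ = 27.5
SS_res = Σ(y-ŷ)² = 10
SS_tot = Σ(y-ȳ)² = 1449.5
R² = 1 - SS_res/SS_tot = 1 - 0.0069 = 0.9931

0.9931


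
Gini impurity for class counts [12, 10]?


Probabilities: [12/22, 10/22] ≈ [0.5455, 0.4545]
Σpᵢ² = (144 + 100)/22² = 244/484
Gini = 1 - Σpᵢ² = 1 - 244/484 = 0.4959

0.4959


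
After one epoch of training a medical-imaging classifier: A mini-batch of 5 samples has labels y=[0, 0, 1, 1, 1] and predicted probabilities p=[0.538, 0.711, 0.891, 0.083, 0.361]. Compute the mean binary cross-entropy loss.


L[0] = -ln(1-0.538) = -ln(0.462) = 0.7722
L[1] = -ln(1-0.711) = -ln(0.289) = 1.2413
L[2] = -ln(0.891) = 0.1154
L[3] = -ln(0.083) = 2.4889
L[4] = -ln(0.361) = 1.0189
mean = (0.7722 + 1.2413 + 0.1154 + 2.4889 + 1.0189)/5 = 1.1273

1.1273


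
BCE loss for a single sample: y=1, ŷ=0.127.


BCE = -[y·ln(p) + (1-y)·ln(1-p)]
= -1·ln(0.127) - 0
= -ln(0.127) = 2.0636

2.0636


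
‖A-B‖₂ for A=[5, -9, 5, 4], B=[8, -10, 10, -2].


d = √((5-8)² + (-9+ 10)² + (5-10)² + (4+ 2)²)
  = √(9 + 1 + 25 + 36)
  = √71 = 8.4261

8.4261


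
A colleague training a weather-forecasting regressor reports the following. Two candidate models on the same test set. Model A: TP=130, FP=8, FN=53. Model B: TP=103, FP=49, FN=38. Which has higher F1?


Model A: P=130/138=0.942, R=130/183=0.7104, F1=2PR/(P+R)=2TP/(2TP+FP+FN)=260/321=0.81
Model B: P=103/152=0.6776, R=103/141=0.7305, F1=2PR/(P+R)=2TP/(2TP+FP+FN)=206/293=0.7031
0.81 > 0.7031 → Model A

Model A


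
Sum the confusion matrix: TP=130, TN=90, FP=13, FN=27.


Total = TP + TN + FP + FN
= 130 + 90 + 13 + 27
= 260
(Predicted positive: 143, predicted negative: 117)

260


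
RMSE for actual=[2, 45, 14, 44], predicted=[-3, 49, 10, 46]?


MSE = 61/4 = 15.25
RMSE = √(61/4) = 3.9051

3.9051


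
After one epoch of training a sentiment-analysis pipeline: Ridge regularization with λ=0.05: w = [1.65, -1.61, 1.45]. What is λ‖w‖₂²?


‖w‖₂² = (1.65)² + (-1.61)² + (1.45)²
     = 2.7225 + 2.5921 + 2.1025
     = 7.4171
λ·‖w‖₂² = 0.05·7.4171 = 0.370855

0.370855


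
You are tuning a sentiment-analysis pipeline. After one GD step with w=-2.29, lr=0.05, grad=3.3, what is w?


w_new = w - α·∇
= -2.29 - 0.05·3.3
= -2.29 - 0.165
= -2.455

-2.455


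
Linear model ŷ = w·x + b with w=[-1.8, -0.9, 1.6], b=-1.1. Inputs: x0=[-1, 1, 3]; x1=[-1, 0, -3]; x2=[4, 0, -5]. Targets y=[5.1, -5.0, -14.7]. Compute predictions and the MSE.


ŷ0 = (-1.8)·(-1) + (-0.9)·(1) + (1.6)·(3) - 1.1 = 4.6
ŷ1 = (-1.8)·(-1) + (-0.9)·(0) + (1.6)·(-3) - 1.1 = -4.1
ŷ2 = (-1.8)·(4) + (-0.9)·(0) + (1.6)·(-5) - 1.1 = -16.3
errors² = [0.25, 0.81, 2.56]
MSE = 3.6200/3 = 1.2067

1.2067


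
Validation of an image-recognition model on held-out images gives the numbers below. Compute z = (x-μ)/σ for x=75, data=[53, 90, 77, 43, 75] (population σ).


μ = 67.6, σ = 17.1067
z = (75 - 67.6)/17.1067 = 0.4326

0.4326


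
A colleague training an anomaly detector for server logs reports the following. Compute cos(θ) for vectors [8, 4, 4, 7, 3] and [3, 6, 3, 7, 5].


A·B = 8·3 + 4·6 + 4·3 + 7·7 + 3·5 = 124
‖A‖ = √154 = 12.4097, ‖B‖ = √128 = 11.3137
cos = 124/(√154·√128) = 124/√19712 = 0.8832

0.8832


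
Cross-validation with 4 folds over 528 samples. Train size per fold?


Fold size = 528/4 = 132
Training per fold = 528 - 132 = 396

396


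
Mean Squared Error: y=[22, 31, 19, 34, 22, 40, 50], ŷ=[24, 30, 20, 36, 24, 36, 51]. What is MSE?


Squared errors: (22-24)²=4, (31-30)²=1, (19-20)²=1, (34-36)²=4, (22-24)²=4, (40-36)²=16, (50-51)²=1
Sum = 31
MSE = 31/7 = 31/7

31/7


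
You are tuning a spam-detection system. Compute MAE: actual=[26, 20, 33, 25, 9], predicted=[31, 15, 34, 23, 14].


Absolute errors: |26-31|=5, |20-15|=5, |33-34|=1, |25-23|=2, |9-14|=5
Sum = 18
MAE = 18/5 = 18/5

18/5


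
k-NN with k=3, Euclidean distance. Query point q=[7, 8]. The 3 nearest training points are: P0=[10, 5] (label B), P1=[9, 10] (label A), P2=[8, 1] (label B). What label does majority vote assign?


d(q,P0) = 4.2426  (label B)
d(q,P1) = 2.8284  (label A)
d(q,P2) = 7.0711  (label B)
Votes: A=1, B=2
Majority → B

B


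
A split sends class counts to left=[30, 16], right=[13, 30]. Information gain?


Parent = [43, 46], H_parent = 0.9992
H_left = 0.9321 (n=46), H_right = 0.8841 (n=43)
H_children = (46/89)·0.9321 + (43/89)·0.8841 = 0.9089
IG = 0.9992 - 0.9089 = 0.0903

0.0903


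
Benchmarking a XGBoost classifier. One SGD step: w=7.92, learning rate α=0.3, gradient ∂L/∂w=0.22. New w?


w_new = w - α·∇
= 7.92 - 0.3·0.22
= 7.92 - 0.066
= 7.854

7.854


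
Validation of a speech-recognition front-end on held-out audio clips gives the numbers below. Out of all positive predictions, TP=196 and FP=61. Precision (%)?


Precision = TP/(TP+FP)
= 196/(196+61)
= 196/257 = 76.26%

76.26%


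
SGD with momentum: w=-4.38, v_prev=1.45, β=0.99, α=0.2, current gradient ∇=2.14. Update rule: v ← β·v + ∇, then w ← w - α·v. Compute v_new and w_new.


v_new = 0.99·1.45 + 2.14 = 1.4355 + 2.14 = 3.5755
w_new = -4.38 - 0.2·3.5755 = -4.38 - 0.7151 = -5.0951

v_new=3.5755, w_new=-5.0951


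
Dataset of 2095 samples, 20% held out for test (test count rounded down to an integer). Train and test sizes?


Test = ⌊2095·20/100⌋ = 419
Train = 2095 - 419 = 1676

Train: 1676, Test: 419


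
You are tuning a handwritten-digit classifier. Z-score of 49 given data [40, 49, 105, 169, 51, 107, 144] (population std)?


μ = 95, σ = 46.5955
z = (49 - 95)/46.5955 = -0.9872

-0.9872


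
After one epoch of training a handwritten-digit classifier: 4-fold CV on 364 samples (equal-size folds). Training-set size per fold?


Fold size = 364/4 = 91
Training per fold = 364 - 91 = 273

273


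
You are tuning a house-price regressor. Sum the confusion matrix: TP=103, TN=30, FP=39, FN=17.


Total = TP + TN + FP + FN
= 103 + 30 + 39 + 17
= 189
(Predicted positive: 142, predicted negative: 47)

189


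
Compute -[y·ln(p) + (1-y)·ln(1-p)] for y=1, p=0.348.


BCE = -[y·ln(p) + (1-y)·ln(1-p)]
= -1·ln(0.348) - 0
= -ln(0.348) = 1.0556

1.0556


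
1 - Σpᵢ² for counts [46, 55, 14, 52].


Probabilities: [46/167, 55/167, 14/167, 52/167] ≈ [0.2754, 0.3293, 0.0838, 0.3114]
Σpᵢ² = (2116 + 3025 + 196 + 2704)/167² = 8041/27889
Gini = 1 - Σpᵢ² = 1 - 8041/27889 = 0.7117

0.7117


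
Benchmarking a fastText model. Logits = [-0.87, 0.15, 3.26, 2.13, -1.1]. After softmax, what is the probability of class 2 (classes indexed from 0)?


Exponentials: e^-0.87=0.419, e^0.15=1.1618, e^3.26=26.0495, e^2.13=8.4149, e^-1.1=0.3329
Sum = 36.3781
Softmax = [0.0115, 0.0319, 0.7161, 0.2313, 0.0092]
p[2] = 26.0495/36.3781 = 0.7161

0.7161


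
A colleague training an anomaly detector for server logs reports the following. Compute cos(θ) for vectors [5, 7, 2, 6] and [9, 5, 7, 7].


A·B = 5·9 + 7·5 + 2·7 + 6·7 = 136
‖A‖ = √114 = 10.6771, ‖B‖ = √204 = 14.2829
cos = 136/(√114·√204) = 136/√23256 = 0.8918

0.8918


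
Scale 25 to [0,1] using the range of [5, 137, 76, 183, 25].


min=5, max=183
(25-5)/(183-5) = 20/178 = 0.1124

0.1124


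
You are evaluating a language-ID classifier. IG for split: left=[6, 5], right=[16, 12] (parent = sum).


Parent = [22, 17], H_parent = 0.9881
H_left = 0.994 (n=11), H_right = 0.9852 (n=28)
H_children = (11/39)·0.994 + (28/39)·0.9852 = 0.9877
IG = 0.9881 - 0.9877 = 0.0004

0.0004


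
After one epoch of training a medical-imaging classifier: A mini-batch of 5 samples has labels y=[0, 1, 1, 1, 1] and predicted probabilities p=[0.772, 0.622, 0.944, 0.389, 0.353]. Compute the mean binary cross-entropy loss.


L[0] = -ln(1-0.772) = -ln(0.228) = 1.4784
L[1] = -ln(0.622) = 0.4748
L[2] = -ln(0.944) = 0.0576
L[3] = -ln(0.389) = 0.9442
L[4] = -ln(0.353) = 1.0413
mean = (1.4784 + 0.4748 + 0.0576 + 0.9442 + 1.0413)/5 = 0.7993

0.7993


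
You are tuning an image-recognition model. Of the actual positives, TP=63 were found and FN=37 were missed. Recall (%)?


Recall = TP/(TP+FN)
= 63/(63+37)
= 63/100 = 63.0%

63.0%


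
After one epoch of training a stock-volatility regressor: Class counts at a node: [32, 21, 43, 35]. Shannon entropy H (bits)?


Probabilities: [32/131, 21/131, 43/131, 35/131] ≈ [0.2443, 0.1603, 0.3282, 0.2672]
H = -((32/131)·log₂(32/131) + (21/131)·log₂(21/131) + (43/131)·log₂(43/131) + (35/131)·log₂(35/131))
  = 1.9564 bits

1.9564 bits


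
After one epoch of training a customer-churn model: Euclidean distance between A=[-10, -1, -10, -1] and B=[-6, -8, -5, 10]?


d = √((-10+ 6)² + (-1+ 8)² + (-10+ 5)² + (-1-10)²)
  = √(16 + 49 + 25 + 121)
  = √211 = 14.5258

14.5258


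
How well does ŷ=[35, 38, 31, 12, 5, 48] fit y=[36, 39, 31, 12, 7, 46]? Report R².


ȳ = 28.5
SS_res = Σ(y-ŷ)² = 10
SS_tot = Σ(y-ȳ)² = 1213.5
R² = 1 - SS_res/SS_tot = 1 - 0.0082 = 0.9918

0.9918


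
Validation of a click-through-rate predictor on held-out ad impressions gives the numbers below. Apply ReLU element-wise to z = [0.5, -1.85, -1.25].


ReLU(0.5) = max(0, 0.5) = 0.5
ReLU(-1.85) = max(0, -1.85) = 0.0
ReLU(-1.25) = max(0, -1.25) = 0.0
result = [0.5, 0.0, 0.0]

[0.5, 0.0, 0.0]


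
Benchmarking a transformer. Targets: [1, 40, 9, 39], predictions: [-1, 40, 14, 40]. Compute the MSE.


Squared errors: (1+ 1)²=4, (40-40)²=0, (9-14)²=25, (39-40)²=1
Sum = 30
MSE = 30/4 = 15/2

15/2


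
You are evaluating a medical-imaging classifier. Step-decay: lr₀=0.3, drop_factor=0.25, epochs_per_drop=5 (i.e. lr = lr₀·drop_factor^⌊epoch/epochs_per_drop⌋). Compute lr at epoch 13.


n_drops = ⌊13/5⌋ = 2
lr = 0.3·0.25^2 = 0.3·0.0625 = 0.01875

0.01875


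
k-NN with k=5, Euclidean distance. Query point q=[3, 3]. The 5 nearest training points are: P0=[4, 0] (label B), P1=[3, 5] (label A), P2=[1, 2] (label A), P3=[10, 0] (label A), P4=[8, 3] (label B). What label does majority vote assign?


d(q,P0) = 3.1623  (label B)
d(q,P1) = 2.0  (label A)
d(q,P2) = 2.2361  (label A)
d(q,P3) = 7.6158  (label A)
d(q,P4) = 5.0  (label B)
Votes: A=3, B=2
Majority → A

A


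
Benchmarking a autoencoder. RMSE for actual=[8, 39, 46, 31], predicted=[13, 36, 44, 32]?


MSE = 39/4 = 9.75
RMSE = √(39/4) = 3.1225

3.1225


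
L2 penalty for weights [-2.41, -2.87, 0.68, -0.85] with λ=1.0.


‖w‖₂² = (-2.41)² + (-2.87)² + (0.68)² + (-0.85)²
     = 5.8081 + 8.2369 + 0.4624 + 0.7225
     = 15.2299
λ·‖w‖₂² = 1.0·15.2299 = 15.2299

15.2299


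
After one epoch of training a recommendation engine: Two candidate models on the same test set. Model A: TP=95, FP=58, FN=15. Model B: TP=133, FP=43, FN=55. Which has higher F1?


Model A: P=95/153=0.6209, R=95/110=0.8636, F1=2PR/(P+R)=2TP/(2TP+FP+FN)=190/263=0.7224
Model B: P=133/176=0.7557, R=133/188=0.7074, F1=2PR/(P+R)=2TP/(2TP+FP+FN)=266/364=0.7308
0.7224 < 0.7308 → Model B

Model B


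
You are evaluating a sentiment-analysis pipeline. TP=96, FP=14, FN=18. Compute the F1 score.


Precision = 96/110 = 0.8727
Recall = 96/114 = 0.8421
F1 = 2·P·R/(P+R) = 2·TP/(2·TP+FP+FN) = 192/(192+14+18) = 192/224 = 0.8571

0.8571


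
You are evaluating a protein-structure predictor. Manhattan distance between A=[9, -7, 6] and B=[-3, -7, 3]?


d = |9+ 3| + |-7+ 7| + |6-3|
  = 12 + 0 + 3
  = 15

15


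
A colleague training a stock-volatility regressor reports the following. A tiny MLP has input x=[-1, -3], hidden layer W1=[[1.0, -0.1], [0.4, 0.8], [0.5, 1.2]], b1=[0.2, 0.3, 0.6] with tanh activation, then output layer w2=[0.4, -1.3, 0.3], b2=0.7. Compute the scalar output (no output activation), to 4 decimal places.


z1[0] = (1.0)·(-1) + (-0.1)·(-3) + 0.2 = -0.5
z1[1] = (0.4)·(-1) + (0.8)·(-3) + 0.3 = -2.5
z1[2] = (0.5)·(-1) + (1.2)·(-3) + 0.6 = -3.5
h = tanh(z1) = [-0.4621, -0.9866, -0.9982]
output = (0.4)·(-0.4621) + (-1.3)·(-0.9866) + (0.3)·(-0.9982) + 0.7 = 1.4983

1.4983


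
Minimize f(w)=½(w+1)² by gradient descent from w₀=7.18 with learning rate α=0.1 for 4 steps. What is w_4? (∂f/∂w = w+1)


step 1: grad = 7.18+1 = 8.18; w = 7.18 - 0.1·(8.18) = 6.362
step 2: grad = 6.362+1 = 7.362; w = 6.362 - 0.1·(7.362) = 5.6258
step 3: grad = 5.6258+1 = 6.6258; w = 5.6258 - 0.1·(6.6258) = 4.96322
step 4: grad = 4.96322+1 = 5.96322; w = 4.96322 - 0.1·(5.96322) = 4.366898

4.366898


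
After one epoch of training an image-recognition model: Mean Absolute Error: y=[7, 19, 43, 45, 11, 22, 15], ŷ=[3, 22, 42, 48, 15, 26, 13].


Absolute errors: |7-3|=4, |19-22|=3, |43-42|=1, |45-48|=3, |11-15|=4, |22-26|=4, |15-13|=2
Sum = 21
MAE = 21/7 = 3

3


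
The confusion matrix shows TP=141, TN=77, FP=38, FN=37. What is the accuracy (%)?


Accuracy = (TP+TN)/(TP+TN+FP+FN)
= (141+77)/(293)
= 218/293 = 74.4%

74.4%


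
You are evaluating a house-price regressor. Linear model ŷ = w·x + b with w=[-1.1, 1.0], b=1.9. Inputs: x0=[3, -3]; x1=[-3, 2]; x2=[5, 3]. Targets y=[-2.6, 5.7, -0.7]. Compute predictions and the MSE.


ŷ0 = (-1.1)·(3) + (1.0)·(-3) + 1.9 = -4.4
ŷ1 = (-1.1)·(-3) + (1.0)·(2) + 1.9 = 7.2
ŷ2 = (-1.1)·(5) + (1.0)·(3) + 1.9 = -0.6
errors² = [3.24, 2.25, 0.01]
MSE = 5.5000/3 = 1.8333

1.8333


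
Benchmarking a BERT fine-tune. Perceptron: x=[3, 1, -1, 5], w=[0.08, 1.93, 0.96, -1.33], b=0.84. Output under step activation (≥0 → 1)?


z = (3)·(0.08) + (1)·(1.93) + (-1)·(0.96) + (5)·(-1.33) + 0.84
  = -4.6
step(z) = 0 (z<0)

0


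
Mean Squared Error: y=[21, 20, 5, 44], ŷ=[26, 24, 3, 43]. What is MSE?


Squared errors: (21-26)²=25, (20-24)²=16, (5-3)²=4, (44-43)²=1
Sum = 46
MSE = 46/4 = 23/2

23/2


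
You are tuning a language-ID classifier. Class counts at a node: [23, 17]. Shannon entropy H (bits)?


Probabilities: [23/40, 17/40] ≈ [0.575, 0.425]
H = -((23/40)·log₂(23/40) + (17/40)·log₂(17/40))
  = 0.9837 bits

0.9837 bits


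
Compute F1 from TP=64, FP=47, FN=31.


Precision = 64/111 = 0.5766
Recall = 64/95 = 0.6737
F1 = 2·P·R/(P+R) = 2·TP/(2·TP+FP+FN) = 128/(128+47+31) = 128/206 = 0.6214

0.6214


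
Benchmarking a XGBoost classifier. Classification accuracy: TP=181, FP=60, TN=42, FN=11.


Accuracy = (TP+TN)/(TP+TN+FP+FN)
= (181+42)/(294)
= 223/294 = 75.85%

75.85%


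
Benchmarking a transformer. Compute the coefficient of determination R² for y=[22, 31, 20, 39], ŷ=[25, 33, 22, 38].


ȳ = 28
SS_res = Σ(y-ŷ)² = 18
SS_tot = Σ(y-ȳ)² = 230
R² = 1 - SS_res/SS_tot = 1 - 0.0783 = 0.9217

0.9217


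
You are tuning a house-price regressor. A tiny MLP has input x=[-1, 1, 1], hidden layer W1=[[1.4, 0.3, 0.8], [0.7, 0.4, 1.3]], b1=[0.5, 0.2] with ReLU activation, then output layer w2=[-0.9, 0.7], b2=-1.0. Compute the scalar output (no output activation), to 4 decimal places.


z1[0] = (1.4)·(-1) + (0.3)·(1) + (0.8)·(1) + 0.5 = 0.2
z1[1] = (0.7)·(-1) + (0.4)·(1) + (1.3)·(1) + 0.2 = 1.2
h = ReLU(z1) = [0.2, 1.2]
output = (-0.9)·(0.2) + (0.7)·(1.2) - 1.0 = -0.34

-0.34


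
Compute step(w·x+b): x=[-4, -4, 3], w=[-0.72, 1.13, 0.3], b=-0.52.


z = (-4)·(-0.72) + (-4)·(1.13) + (3)·(0.3) - 0.52
  = -1.26
step(z) = 0 (z<0)

0


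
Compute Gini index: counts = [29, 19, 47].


Probabilities: [29/95, 19/95, 47/95] ≈ [0.3053, 0.2, 0.4947]
Σpᵢ² = (841 + 361 + 2209)/95² = 3411/9025
Gini = 1 - Σpᵢ² = 1 - 3411/9025 = 0.622

0.622


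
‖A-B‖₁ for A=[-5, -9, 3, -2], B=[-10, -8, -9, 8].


d = |-5+ 10| + |-9+ 8| + |3+ 9| + |-2-8|
  = 5 + 1 + 12 + 10
  = 28

28


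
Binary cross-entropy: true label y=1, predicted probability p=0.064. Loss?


BCE = -[y·ln(p) + (1-y)·ln(1-p)]
= -1·ln(0.064) - 0
= -ln(0.064) = 2.7489

2.7489


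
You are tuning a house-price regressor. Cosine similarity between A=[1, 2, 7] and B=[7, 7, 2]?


A·B = 1·7 + 2·7 + 7·2 = 35
‖A‖ = √54 = 7.3485, ‖B‖ = √102 = 10.0995
cos = 35/(√54·√102) = 35/√5508 = 0.4716

0.4716


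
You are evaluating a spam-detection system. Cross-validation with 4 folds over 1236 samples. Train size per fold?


Fold size = 1236/4 = 309
Training per fold = 1236 - 309 = 927

927


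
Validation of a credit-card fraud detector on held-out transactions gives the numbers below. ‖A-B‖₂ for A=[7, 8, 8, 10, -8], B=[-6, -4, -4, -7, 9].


d = √((7+ 6)² + (8+ 4)² + (8+ 4)² + (10+ 7)² + (-8-9)²)
  = √(169 + 144 + 144 + 289 + 289)
  = √1035 = 32.1714

32.1714


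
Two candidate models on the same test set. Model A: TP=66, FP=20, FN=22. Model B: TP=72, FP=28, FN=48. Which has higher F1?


Model A: P=66/86=0.7674, R=66/88=0.75, F1=2PR/(P+R)=2TP/(2TP+FP+FN)=132/174=0.7586
Model B: P=72/100=0.72, R=72/120=0.6, F1=2PR/(P+R)=2TP/(2TP+FP+FN)=144/220=0.6545
0.7586 > 0.6545 → Model A

Model A


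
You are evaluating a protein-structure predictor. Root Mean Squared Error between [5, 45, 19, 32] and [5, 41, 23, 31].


MSE = 33/4 = 8.25
RMSE = √(33/4) = 2.8723

2.8723


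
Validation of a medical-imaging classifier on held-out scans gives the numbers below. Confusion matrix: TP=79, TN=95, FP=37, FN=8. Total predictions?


Total = TP + TN + FP + FN
= 79 + 95 + 37 + 8
= 219
(Predicted positive: 116, predicted negative: 103)

219


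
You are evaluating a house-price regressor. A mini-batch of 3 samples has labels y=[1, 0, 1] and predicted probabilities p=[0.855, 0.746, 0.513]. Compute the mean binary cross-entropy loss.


L[0] = -ln(0.855) = 0.1567
L[1] = -ln(1-0.746) = -ln(0.254) = 1.3704
L[2] = -ln(0.513) = 0.6675
mean = (0.1567 + 1.3704 + 0.6675)/3 = 0.7315

0.7315


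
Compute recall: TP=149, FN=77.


Recall = TP/(TP+FN)
= 149/(149+77)
= 149/226 = 65.93%

65.93%


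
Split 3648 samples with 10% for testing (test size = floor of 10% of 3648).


Test = ⌊3648·10/100⌋ = 364
Train = 3648 - 364 = 3284

Train: 3284, Test: 364


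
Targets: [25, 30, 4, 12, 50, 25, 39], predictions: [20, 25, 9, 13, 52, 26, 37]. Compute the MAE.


Absolute errors: |25-20|=5, |30-25|=5, |4-9|=5, |12-13|=1, |50-52|=2, |25-26|=1, |39-37|=2
Sum = 21
MAE = 21/7 = 3

3


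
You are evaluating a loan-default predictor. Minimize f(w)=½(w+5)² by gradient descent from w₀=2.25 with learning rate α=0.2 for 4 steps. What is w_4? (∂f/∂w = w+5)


step 1: grad = 2.25+5 = 7.25; w = 2.25 - 0.2·(7.25) = 0.8
step 2: grad = 0.8+5 = 5.8; w = 0.8 - 0.2·(5.8) = -0.36
step 3: grad = -0.36+5 = 4.64; w = -0.36 - 0.2·(4.64) = -1.288
step 4: grad = -1.288+5 = 3.712; w = -1.288 - 0.2·(3.712) = -2.0304

-2.0304


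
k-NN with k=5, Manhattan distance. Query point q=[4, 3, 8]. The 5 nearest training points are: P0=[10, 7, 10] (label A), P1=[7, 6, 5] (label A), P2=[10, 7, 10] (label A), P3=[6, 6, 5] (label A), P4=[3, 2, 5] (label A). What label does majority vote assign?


d(q,P0) = 12  (label A)
d(q,P1) = 9  (label A)
d(q,P2) = 12  (label A)
d(q,P3) = 8  (label A)
d(q,P4) = 5  (label A)
Votes: A=5, B=0
Majority → A

A


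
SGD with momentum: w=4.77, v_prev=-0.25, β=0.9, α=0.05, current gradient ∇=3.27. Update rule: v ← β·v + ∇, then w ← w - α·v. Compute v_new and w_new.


v_new = 0.9·-0.25 + 3.27 = -0.225 + 3.27 = 3.045
w_new = 4.77 - 0.05·3.045 = 4.77 - 0.15225 = 4.61775

v_new=3.045, w_new=4.61775


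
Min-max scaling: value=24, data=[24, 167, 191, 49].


min=24, max=191
(24-24)/(191-24) = 0/167 = 0.0

0.0


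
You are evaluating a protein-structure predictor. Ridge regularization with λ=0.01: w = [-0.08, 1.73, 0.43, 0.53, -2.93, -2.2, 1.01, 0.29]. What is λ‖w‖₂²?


‖w‖₂² = (-0.08)² + (1.73)² + (0.43)² + (0.53)² + (-2.93)² + (-2.2)² + (1.01)² + (0.29)²
     = 0.0064 + 2.9929 + 0.1849 + 0.2809 + 8.5849 + 4.84 + 1.0201 + 0.0841
     = 17.9942
λ·‖w‖₂² = 0.01·17.9942 = 0.179942

0.179942


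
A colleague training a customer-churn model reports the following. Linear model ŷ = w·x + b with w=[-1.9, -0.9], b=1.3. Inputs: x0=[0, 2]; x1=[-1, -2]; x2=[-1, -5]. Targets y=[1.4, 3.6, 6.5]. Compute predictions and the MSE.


ŷ0 = (-1.9)·(0) + (-0.9)·(2) + 1.3 = -0.5
ŷ1 = (-1.9)·(-1) + (-0.9)·(-2) + 1.3 = 5.0
ŷ2 = (-1.9)·(-1) + (-0.9)·(-5) + 1.3 = 7.7
errors² = [3.61, 1.96, 1.44]
MSE = 7.0100/3 = 2.3367

2.3367


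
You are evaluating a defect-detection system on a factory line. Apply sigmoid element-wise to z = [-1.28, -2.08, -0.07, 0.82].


σ(-1.28) = 1/(1+e^1.28) = 0.2176
σ(-2.08) = 1/(1+e^2.08) = 0.1111
σ(-0.07) = 1/(1+e^0.07) = 0.4825
σ(0.82) = 1/(1+e^-0.82) = 0.6942
result = [0.2176, 0.1111, 0.4825, 0.6942]

[0.2176, 0.1111, 0.4825, 0.6942]


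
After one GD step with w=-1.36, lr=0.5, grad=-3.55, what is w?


w_new = w - α·∇
= -1.36 - 0.5·-3.55
= -1.36 + 1.775
= 0.415

0.415


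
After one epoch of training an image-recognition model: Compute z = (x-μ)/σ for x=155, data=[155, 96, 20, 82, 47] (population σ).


μ = 80, σ = 45.987
z = (155 - 80)/45.987 = 1.6309

1.6309


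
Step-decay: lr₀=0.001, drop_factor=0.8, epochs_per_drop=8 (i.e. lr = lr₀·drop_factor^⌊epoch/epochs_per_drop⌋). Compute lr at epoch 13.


n_drops = ⌊13/8⌋ = 1
lr = 0.001·0.8^1 = 0.001·0.8 = 0.0008

0.0008


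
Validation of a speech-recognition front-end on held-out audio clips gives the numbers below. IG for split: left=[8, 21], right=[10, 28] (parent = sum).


Parent = [18, 49], H_parent = 0.8395
H_left = 0.8498 (n=29), H_right = 0.8315 (n=38)
H_children = (29/67)·0.8498 + (38/67)·0.8315 = 0.8394
IG = 0.8395 - 0.8394 = 0.0001

0.0001


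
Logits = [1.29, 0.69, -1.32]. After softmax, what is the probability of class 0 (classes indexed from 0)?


Exponentials: e^1.29=3.6328, e^0.69=1.9937, e^-1.32=0.2671
Sum = 5.8936
Softmax = [0.6164, 0.3383, 0.0453]
p[0] = 3.6328/5.8936 = 0.6164

0.6164
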